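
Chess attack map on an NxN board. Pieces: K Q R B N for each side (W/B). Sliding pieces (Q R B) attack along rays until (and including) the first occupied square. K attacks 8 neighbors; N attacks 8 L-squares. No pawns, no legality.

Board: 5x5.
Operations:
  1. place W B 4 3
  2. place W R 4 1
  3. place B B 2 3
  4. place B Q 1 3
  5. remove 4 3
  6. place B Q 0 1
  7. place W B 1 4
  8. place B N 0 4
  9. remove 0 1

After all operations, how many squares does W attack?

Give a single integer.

Answer: 10

Derivation:
Op 1: place WB@(4,3)
Op 2: place WR@(4,1)
Op 3: place BB@(2,3)
Op 4: place BQ@(1,3)
Op 5: remove (4,3)
Op 6: place BQ@(0,1)
Op 7: place WB@(1,4)
Op 8: place BN@(0,4)
Op 9: remove (0,1)
Per-piece attacks for W:
  WB@(1,4): attacks (2,3) (0,3) [ray(1,-1) blocked at (2,3)]
  WR@(4,1): attacks (4,2) (4,3) (4,4) (4,0) (3,1) (2,1) (1,1) (0,1)
Union (10 distinct): (0,1) (0,3) (1,1) (2,1) (2,3) (3,1) (4,0) (4,2) (4,3) (4,4)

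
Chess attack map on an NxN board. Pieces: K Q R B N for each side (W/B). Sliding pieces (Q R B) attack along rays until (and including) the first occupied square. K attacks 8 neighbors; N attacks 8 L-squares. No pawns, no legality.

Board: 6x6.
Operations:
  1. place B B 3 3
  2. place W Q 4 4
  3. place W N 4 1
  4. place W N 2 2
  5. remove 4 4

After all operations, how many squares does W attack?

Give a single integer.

Answer: 12

Derivation:
Op 1: place BB@(3,3)
Op 2: place WQ@(4,4)
Op 3: place WN@(4,1)
Op 4: place WN@(2,2)
Op 5: remove (4,4)
Per-piece attacks for W:
  WN@(2,2): attacks (3,4) (4,3) (1,4) (0,3) (3,0) (4,1) (1,0) (0,1)
  WN@(4,1): attacks (5,3) (3,3) (2,2) (2,0)
Union (12 distinct): (0,1) (0,3) (1,0) (1,4) (2,0) (2,2) (3,0) (3,3) (3,4) (4,1) (4,3) (5,3)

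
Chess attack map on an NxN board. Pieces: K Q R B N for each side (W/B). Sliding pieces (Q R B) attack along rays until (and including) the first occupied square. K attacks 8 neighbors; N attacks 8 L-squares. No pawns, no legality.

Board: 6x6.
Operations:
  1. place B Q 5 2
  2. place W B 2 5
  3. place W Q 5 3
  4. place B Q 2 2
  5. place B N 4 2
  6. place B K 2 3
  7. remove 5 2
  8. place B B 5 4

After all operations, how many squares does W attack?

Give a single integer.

Answer: 13

Derivation:
Op 1: place BQ@(5,2)
Op 2: place WB@(2,5)
Op 3: place WQ@(5,3)
Op 4: place BQ@(2,2)
Op 5: place BN@(4,2)
Op 6: place BK@(2,3)
Op 7: remove (5,2)
Op 8: place BB@(5,4)
Per-piece attacks for W:
  WB@(2,5): attacks (3,4) (4,3) (5,2) (1,4) (0,3)
  WQ@(5,3): attacks (5,4) (5,2) (5,1) (5,0) (4,3) (3,3) (2,3) (4,4) (3,5) (4,2) [ray(0,1) blocked at (5,4); ray(-1,0) blocked at (2,3); ray(-1,-1) blocked at (4,2)]
Union (13 distinct): (0,3) (1,4) (2,3) (3,3) (3,4) (3,5) (4,2) (4,3) (4,4) (5,0) (5,1) (5,2) (5,4)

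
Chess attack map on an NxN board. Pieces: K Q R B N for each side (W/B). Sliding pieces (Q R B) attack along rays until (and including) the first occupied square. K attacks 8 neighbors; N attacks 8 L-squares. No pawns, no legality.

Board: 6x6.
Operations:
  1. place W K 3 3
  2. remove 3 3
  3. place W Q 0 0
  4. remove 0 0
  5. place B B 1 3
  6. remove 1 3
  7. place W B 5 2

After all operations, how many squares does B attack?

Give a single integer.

Answer: 0

Derivation:
Op 1: place WK@(3,3)
Op 2: remove (3,3)
Op 3: place WQ@(0,0)
Op 4: remove (0,0)
Op 5: place BB@(1,3)
Op 6: remove (1,3)
Op 7: place WB@(5,2)
Per-piece attacks for B:
Union (0 distinct): (none)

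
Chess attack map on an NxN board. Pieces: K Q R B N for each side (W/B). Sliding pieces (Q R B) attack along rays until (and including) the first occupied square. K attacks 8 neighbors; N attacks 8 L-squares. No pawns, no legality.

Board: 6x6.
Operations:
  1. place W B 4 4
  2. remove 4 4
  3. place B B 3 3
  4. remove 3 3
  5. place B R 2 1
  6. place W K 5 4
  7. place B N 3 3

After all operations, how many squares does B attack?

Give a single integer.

Op 1: place WB@(4,4)
Op 2: remove (4,4)
Op 3: place BB@(3,3)
Op 4: remove (3,3)
Op 5: place BR@(2,1)
Op 6: place WK@(5,4)
Op 7: place BN@(3,3)
Per-piece attacks for B:
  BR@(2,1): attacks (2,2) (2,3) (2,4) (2,5) (2,0) (3,1) (4,1) (5,1) (1,1) (0,1)
  BN@(3,3): attacks (4,5) (5,4) (2,5) (1,4) (4,1) (5,2) (2,1) (1,2)
Union (16 distinct): (0,1) (1,1) (1,2) (1,4) (2,0) (2,1) (2,2) (2,3) (2,4) (2,5) (3,1) (4,1) (4,5) (5,1) (5,2) (5,4)

Answer: 16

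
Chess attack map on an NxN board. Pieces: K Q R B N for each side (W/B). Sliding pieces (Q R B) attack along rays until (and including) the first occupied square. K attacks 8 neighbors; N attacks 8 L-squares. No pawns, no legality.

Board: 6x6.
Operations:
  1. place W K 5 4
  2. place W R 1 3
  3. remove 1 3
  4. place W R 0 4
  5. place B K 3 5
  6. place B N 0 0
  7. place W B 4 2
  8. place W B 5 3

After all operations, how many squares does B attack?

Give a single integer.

Answer: 7

Derivation:
Op 1: place WK@(5,4)
Op 2: place WR@(1,3)
Op 3: remove (1,3)
Op 4: place WR@(0,4)
Op 5: place BK@(3,5)
Op 6: place BN@(0,0)
Op 7: place WB@(4,2)
Op 8: place WB@(5,3)
Per-piece attacks for B:
  BN@(0,0): attacks (1,2) (2,1)
  BK@(3,5): attacks (3,4) (4,5) (2,5) (4,4) (2,4)
Union (7 distinct): (1,2) (2,1) (2,4) (2,5) (3,4) (4,4) (4,5)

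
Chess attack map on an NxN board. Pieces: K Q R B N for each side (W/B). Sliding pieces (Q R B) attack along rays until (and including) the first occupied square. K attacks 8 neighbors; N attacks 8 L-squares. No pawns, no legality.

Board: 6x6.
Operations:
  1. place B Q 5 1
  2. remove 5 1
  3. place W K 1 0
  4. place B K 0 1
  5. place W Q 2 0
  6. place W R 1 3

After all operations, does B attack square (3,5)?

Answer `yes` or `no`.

Op 1: place BQ@(5,1)
Op 2: remove (5,1)
Op 3: place WK@(1,0)
Op 4: place BK@(0,1)
Op 5: place WQ@(2,0)
Op 6: place WR@(1,3)
Per-piece attacks for B:
  BK@(0,1): attacks (0,2) (0,0) (1,1) (1,2) (1,0)
B attacks (3,5): no

Answer: no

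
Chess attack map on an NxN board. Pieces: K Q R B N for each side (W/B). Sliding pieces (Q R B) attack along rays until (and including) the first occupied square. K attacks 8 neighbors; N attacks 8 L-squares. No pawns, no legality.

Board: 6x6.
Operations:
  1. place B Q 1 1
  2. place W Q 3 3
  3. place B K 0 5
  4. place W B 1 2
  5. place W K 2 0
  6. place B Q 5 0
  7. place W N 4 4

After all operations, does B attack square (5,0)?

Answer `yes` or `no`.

Op 1: place BQ@(1,1)
Op 2: place WQ@(3,3)
Op 3: place BK@(0,5)
Op 4: place WB@(1,2)
Op 5: place WK@(2,0)
Op 6: place BQ@(5,0)
Op 7: place WN@(4,4)
Per-piece attacks for B:
  BK@(0,5): attacks (0,4) (1,5) (1,4)
  BQ@(1,1): attacks (1,2) (1,0) (2,1) (3,1) (4,1) (5,1) (0,1) (2,2) (3,3) (2,0) (0,2) (0,0) [ray(0,1) blocked at (1,2); ray(1,1) blocked at (3,3); ray(1,-1) blocked at (2,0)]
  BQ@(5,0): attacks (5,1) (5,2) (5,3) (5,4) (5,5) (4,0) (3,0) (2,0) (4,1) (3,2) (2,3) (1,4) (0,5) [ray(-1,0) blocked at (2,0); ray(-1,1) blocked at (0,5)]
B attacks (5,0): no

Answer: no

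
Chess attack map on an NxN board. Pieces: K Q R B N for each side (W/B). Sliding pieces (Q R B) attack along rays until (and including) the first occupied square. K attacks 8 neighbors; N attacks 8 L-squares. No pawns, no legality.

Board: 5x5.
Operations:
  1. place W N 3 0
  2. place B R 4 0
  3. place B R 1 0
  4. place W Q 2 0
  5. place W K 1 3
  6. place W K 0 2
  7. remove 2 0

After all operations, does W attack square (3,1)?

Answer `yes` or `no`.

Answer: no

Derivation:
Op 1: place WN@(3,0)
Op 2: place BR@(4,0)
Op 3: place BR@(1,0)
Op 4: place WQ@(2,0)
Op 5: place WK@(1,3)
Op 6: place WK@(0,2)
Op 7: remove (2,0)
Per-piece attacks for W:
  WK@(0,2): attacks (0,3) (0,1) (1,2) (1,3) (1,1)
  WK@(1,3): attacks (1,4) (1,2) (2,3) (0,3) (2,4) (2,2) (0,4) (0,2)
  WN@(3,0): attacks (4,2) (2,2) (1,1)
W attacks (3,1): no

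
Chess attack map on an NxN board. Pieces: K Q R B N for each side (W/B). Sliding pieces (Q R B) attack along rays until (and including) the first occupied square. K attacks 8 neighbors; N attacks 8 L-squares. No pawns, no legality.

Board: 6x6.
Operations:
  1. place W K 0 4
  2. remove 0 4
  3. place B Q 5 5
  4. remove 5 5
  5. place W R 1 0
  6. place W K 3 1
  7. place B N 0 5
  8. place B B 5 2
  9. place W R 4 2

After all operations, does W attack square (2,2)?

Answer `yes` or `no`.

Op 1: place WK@(0,4)
Op 2: remove (0,4)
Op 3: place BQ@(5,5)
Op 4: remove (5,5)
Op 5: place WR@(1,0)
Op 6: place WK@(3,1)
Op 7: place BN@(0,5)
Op 8: place BB@(5,2)
Op 9: place WR@(4,2)
Per-piece attacks for W:
  WR@(1,0): attacks (1,1) (1,2) (1,3) (1,4) (1,5) (2,0) (3,0) (4,0) (5,0) (0,0)
  WK@(3,1): attacks (3,2) (3,0) (4,1) (2,1) (4,2) (4,0) (2,2) (2,0)
  WR@(4,2): attacks (4,3) (4,4) (4,5) (4,1) (4,0) (5,2) (3,2) (2,2) (1,2) (0,2) [ray(1,0) blocked at (5,2)]
W attacks (2,2): yes

Answer: yes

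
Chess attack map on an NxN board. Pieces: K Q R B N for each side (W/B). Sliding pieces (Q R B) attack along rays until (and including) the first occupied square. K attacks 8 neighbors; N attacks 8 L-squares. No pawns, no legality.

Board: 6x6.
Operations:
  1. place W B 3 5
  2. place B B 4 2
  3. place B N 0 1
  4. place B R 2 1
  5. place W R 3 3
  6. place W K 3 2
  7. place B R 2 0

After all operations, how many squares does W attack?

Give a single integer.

Op 1: place WB@(3,5)
Op 2: place BB@(4,2)
Op 3: place BN@(0,1)
Op 4: place BR@(2,1)
Op 5: place WR@(3,3)
Op 6: place WK@(3,2)
Op 7: place BR@(2,0)
Per-piece attacks for W:
  WK@(3,2): attacks (3,3) (3,1) (4,2) (2,2) (4,3) (4,1) (2,3) (2,1)
  WR@(3,3): attacks (3,4) (3,5) (3,2) (4,3) (5,3) (2,3) (1,3) (0,3) [ray(0,1) blocked at (3,5); ray(0,-1) blocked at (3,2)]
  WB@(3,5): attacks (4,4) (5,3) (2,4) (1,3) (0,2)
Union (17 distinct): (0,2) (0,3) (1,3) (2,1) (2,2) (2,3) (2,4) (3,1) (3,2) (3,3) (3,4) (3,5) (4,1) (4,2) (4,3) (4,4) (5,3)

Answer: 17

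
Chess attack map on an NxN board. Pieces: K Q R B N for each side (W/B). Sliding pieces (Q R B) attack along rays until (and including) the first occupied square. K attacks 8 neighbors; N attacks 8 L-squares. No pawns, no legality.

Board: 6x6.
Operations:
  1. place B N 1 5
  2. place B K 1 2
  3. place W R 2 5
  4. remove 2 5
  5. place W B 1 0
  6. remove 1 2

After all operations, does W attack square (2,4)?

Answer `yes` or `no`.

Op 1: place BN@(1,5)
Op 2: place BK@(1,2)
Op 3: place WR@(2,5)
Op 4: remove (2,5)
Op 5: place WB@(1,0)
Op 6: remove (1,2)
Per-piece attacks for W:
  WB@(1,0): attacks (2,1) (3,2) (4,3) (5,4) (0,1)
W attacks (2,4): no

Answer: no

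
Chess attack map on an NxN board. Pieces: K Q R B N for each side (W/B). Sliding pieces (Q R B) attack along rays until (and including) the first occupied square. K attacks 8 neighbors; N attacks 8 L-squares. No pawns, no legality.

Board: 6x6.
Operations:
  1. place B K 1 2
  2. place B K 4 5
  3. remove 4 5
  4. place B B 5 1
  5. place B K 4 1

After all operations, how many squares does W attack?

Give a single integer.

Answer: 0

Derivation:
Op 1: place BK@(1,2)
Op 2: place BK@(4,5)
Op 3: remove (4,5)
Op 4: place BB@(5,1)
Op 5: place BK@(4,1)
Per-piece attacks for W:
Union (0 distinct): (none)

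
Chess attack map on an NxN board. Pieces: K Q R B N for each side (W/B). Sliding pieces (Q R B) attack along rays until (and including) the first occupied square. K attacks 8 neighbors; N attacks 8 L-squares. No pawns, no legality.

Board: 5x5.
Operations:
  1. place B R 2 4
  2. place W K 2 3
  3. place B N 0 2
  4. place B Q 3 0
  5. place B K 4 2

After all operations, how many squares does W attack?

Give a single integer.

Op 1: place BR@(2,4)
Op 2: place WK@(2,3)
Op 3: place BN@(0,2)
Op 4: place BQ@(3,0)
Op 5: place BK@(4,2)
Per-piece attacks for W:
  WK@(2,3): attacks (2,4) (2,2) (3,3) (1,3) (3,4) (3,2) (1,4) (1,2)
Union (8 distinct): (1,2) (1,3) (1,4) (2,2) (2,4) (3,2) (3,3) (3,4)

Answer: 8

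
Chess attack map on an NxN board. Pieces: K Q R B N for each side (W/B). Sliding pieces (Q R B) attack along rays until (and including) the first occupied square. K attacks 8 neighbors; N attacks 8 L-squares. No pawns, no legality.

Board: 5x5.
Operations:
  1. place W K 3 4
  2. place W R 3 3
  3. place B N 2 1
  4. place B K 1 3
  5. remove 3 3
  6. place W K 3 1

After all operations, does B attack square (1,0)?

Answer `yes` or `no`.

Answer: no

Derivation:
Op 1: place WK@(3,4)
Op 2: place WR@(3,3)
Op 3: place BN@(2,1)
Op 4: place BK@(1,3)
Op 5: remove (3,3)
Op 6: place WK@(3,1)
Per-piece attacks for B:
  BK@(1,3): attacks (1,4) (1,2) (2,3) (0,3) (2,4) (2,2) (0,4) (0,2)
  BN@(2,1): attacks (3,3) (4,2) (1,3) (0,2) (4,0) (0,0)
B attacks (1,0): no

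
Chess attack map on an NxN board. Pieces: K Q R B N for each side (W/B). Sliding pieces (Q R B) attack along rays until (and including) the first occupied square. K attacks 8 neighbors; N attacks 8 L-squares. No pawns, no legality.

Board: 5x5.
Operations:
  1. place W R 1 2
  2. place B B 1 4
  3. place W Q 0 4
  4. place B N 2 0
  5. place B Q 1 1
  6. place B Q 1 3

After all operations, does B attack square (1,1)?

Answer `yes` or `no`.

Answer: no

Derivation:
Op 1: place WR@(1,2)
Op 2: place BB@(1,4)
Op 3: place WQ@(0,4)
Op 4: place BN@(2,0)
Op 5: place BQ@(1,1)
Op 6: place BQ@(1,3)
Per-piece attacks for B:
  BQ@(1,1): attacks (1,2) (1,0) (2,1) (3,1) (4,1) (0,1) (2,2) (3,3) (4,4) (2,0) (0,2) (0,0) [ray(0,1) blocked at (1,2); ray(1,-1) blocked at (2,0)]
  BQ@(1,3): attacks (1,4) (1,2) (2,3) (3,3) (4,3) (0,3) (2,4) (2,2) (3,1) (4,0) (0,4) (0,2) [ray(0,1) blocked at (1,4); ray(0,-1) blocked at (1,2); ray(-1,1) blocked at (0,4)]
  BB@(1,4): attacks (2,3) (3,2) (4,1) (0,3)
  BN@(2,0): attacks (3,2) (4,1) (1,2) (0,1)
B attacks (1,1): no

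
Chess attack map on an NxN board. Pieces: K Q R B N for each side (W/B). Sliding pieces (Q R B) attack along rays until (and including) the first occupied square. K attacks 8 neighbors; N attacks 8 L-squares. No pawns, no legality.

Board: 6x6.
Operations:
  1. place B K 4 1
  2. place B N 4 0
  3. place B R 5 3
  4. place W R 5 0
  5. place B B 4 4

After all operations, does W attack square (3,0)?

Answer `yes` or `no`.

Op 1: place BK@(4,1)
Op 2: place BN@(4,0)
Op 3: place BR@(5,3)
Op 4: place WR@(5,0)
Op 5: place BB@(4,4)
Per-piece attacks for W:
  WR@(5,0): attacks (5,1) (5,2) (5,3) (4,0) [ray(0,1) blocked at (5,3); ray(-1,0) blocked at (4,0)]
W attacks (3,0): no

Answer: no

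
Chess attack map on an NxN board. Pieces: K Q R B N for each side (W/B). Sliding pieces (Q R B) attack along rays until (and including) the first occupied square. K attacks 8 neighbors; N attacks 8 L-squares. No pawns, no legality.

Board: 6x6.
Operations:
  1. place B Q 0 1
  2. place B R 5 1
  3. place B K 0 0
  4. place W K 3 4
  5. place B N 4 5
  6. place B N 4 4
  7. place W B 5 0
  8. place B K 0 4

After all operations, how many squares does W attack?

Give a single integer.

Op 1: place BQ@(0,1)
Op 2: place BR@(5,1)
Op 3: place BK@(0,0)
Op 4: place WK@(3,4)
Op 5: place BN@(4,5)
Op 6: place BN@(4,4)
Op 7: place WB@(5,0)
Op 8: place BK@(0,4)
Per-piece attacks for W:
  WK@(3,4): attacks (3,5) (3,3) (4,4) (2,4) (4,5) (4,3) (2,5) (2,3)
  WB@(5,0): attacks (4,1) (3,2) (2,3) (1,4) (0,5)
Union (12 distinct): (0,5) (1,4) (2,3) (2,4) (2,5) (3,2) (3,3) (3,5) (4,1) (4,3) (4,4) (4,5)

Answer: 12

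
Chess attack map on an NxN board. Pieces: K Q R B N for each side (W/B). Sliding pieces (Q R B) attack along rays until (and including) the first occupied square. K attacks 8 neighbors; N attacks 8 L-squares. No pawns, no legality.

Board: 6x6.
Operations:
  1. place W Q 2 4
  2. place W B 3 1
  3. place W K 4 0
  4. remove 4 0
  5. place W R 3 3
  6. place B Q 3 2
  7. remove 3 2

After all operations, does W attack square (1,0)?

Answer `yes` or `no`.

Op 1: place WQ@(2,4)
Op 2: place WB@(3,1)
Op 3: place WK@(4,0)
Op 4: remove (4,0)
Op 5: place WR@(3,3)
Op 6: place BQ@(3,2)
Op 7: remove (3,2)
Per-piece attacks for W:
  WQ@(2,4): attacks (2,5) (2,3) (2,2) (2,1) (2,0) (3,4) (4,4) (5,4) (1,4) (0,4) (3,5) (3,3) (1,5) (1,3) (0,2) [ray(1,-1) blocked at (3,3)]
  WB@(3,1): attacks (4,2) (5,3) (4,0) (2,2) (1,3) (0,4) (2,0)
  WR@(3,3): attacks (3,4) (3,5) (3,2) (3,1) (4,3) (5,3) (2,3) (1,3) (0,3) [ray(0,-1) blocked at (3,1)]
W attacks (1,0): no

Answer: no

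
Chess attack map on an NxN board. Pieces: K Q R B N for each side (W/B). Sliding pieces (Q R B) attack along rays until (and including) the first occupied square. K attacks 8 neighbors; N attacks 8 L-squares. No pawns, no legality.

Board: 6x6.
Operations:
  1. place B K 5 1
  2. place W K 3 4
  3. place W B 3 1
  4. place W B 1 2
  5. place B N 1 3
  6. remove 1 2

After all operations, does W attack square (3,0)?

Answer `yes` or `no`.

Answer: no

Derivation:
Op 1: place BK@(5,1)
Op 2: place WK@(3,4)
Op 3: place WB@(3,1)
Op 4: place WB@(1,2)
Op 5: place BN@(1,3)
Op 6: remove (1,2)
Per-piece attacks for W:
  WB@(3,1): attacks (4,2) (5,3) (4,0) (2,2) (1,3) (2,0) [ray(-1,1) blocked at (1,3)]
  WK@(3,4): attacks (3,5) (3,3) (4,4) (2,4) (4,5) (4,3) (2,5) (2,3)
W attacks (3,0): no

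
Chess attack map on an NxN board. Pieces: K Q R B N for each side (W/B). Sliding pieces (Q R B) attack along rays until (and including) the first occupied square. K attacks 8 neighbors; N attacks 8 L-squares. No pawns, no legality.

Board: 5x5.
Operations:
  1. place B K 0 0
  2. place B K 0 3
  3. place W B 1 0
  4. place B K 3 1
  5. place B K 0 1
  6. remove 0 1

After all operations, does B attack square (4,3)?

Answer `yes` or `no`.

Answer: no

Derivation:
Op 1: place BK@(0,0)
Op 2: place BK@(0,3)
Op 3: place WB@(1,0)
Op 4: place BK@(3,1)
Op 5: place BK@(0,1)
Op 6: remove (0,1)
Per-piece attacks for B:
  BK@(0,0): attacks (0,1) (1,0) (1,1)
  BK@(0,3): attacks (0,4) (0,2) (1,3) (1,4) (1,2)
  BK@(3,1): attacks (3,2) (3,0) (4,1) (2,1) (4,2) (4,0) (2,2) (2,0)
B attacks (4,3): no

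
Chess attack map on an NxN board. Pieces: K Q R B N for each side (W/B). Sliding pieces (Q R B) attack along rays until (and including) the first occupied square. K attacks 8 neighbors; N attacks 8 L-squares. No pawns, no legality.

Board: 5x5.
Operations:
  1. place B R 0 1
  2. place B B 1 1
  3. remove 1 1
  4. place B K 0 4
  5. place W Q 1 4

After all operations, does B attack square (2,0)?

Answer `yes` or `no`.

Answer: no

Derivation:
Op 1: place BR@(0,1)
Op 2: place BB@(1,1)
Op 3: remove (1,1)
Op 4: place BK@(0,4)
Op 5: place WQ@(1,4)
Per-piece attacks for B:
  BR@(0,1): attacks (0,2) (0,3) (0,4) (0,0) (1,1) (2,1) (3,1) (4,1) [ray(0,1) blocked at (0,4)]
  BK@(0,4): attacks (0,3) (1,4) (1,3)
B attacks (2,0): no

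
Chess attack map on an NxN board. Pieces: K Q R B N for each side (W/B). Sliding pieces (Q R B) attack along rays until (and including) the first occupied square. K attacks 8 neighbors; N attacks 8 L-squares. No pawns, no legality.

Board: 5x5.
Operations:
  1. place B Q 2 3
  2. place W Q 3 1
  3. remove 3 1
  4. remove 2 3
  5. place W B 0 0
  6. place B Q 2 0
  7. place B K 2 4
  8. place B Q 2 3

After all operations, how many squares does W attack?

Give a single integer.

Answer: 4

Derivation:
Op 1: place BQ@(2,3)
Op 2: place WQ@(3,1)
Op 3: remove (3,1)
Op 4: remove (2,3)
Op 5: place WB@(0,0)
Op 6: place BQ@(2,0)
Op 7: place BK@(2,4)
Op 8: place BQ@(2,3)
Per-piece attacks for W:
  WB@(0,0): attacks (1,1) (2,2) (3,3) (4,4)
Union (4 distinct): (1,1) (2,2) (3,3) (4,4)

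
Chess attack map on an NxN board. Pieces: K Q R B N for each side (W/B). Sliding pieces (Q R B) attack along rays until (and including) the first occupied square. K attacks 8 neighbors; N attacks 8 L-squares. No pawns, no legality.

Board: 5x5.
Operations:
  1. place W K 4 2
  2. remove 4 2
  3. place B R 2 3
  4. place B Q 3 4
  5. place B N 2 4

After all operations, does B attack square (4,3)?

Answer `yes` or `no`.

Op 1: place WK@(4,2)
Op 2: remove (4,2)
Op 3: place BR@(2,3)
Op 4: place BQ@(3,4)
Op 5: place BN@(2,4)
Per-piece attacks for B:
  BR@(2,3): attacks (2,4) (2,2) (2,1) (2,0) (3,3) (4,3) (1,3) (0,3) [ray(0,1) blocked at (2,4)]
  BN@(2,4): attacks (3,2) (4,3) (1,2) (0,3)
  BQ@(3,4): attacks (3,3) (3,2) (3,1) (3,0) (4,4) (2,4) (4,3) (2,3) [ray(-1,0) blocked at (2,4); ray(-1,-1) blocked at (2,3)]
B attacks (4,3): yes

Answer: yes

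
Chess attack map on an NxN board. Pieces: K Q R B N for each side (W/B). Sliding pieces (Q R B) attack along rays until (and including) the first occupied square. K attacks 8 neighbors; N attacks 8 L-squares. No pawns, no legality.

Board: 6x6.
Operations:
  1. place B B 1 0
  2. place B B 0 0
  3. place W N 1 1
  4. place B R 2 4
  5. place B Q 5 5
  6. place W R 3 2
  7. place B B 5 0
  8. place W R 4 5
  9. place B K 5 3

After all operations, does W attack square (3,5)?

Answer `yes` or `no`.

Answer: yes

Derivation:
Op 1: place BB@(1,0)
Op 2: place BB@(0,0)
Op 3: place WN@(1,1)
Op 4: place BR@(2,4)
Op 5: place BQ@(5,5)
Op 6: place WR@(3,2)
Op 7: place BB@(5,0)
Op 8: place WR@(4,5)
Op 9: place BK@(5,3)
Per-piece attacks for W:
  WN@(1,1): attacks (2,3) (3,2) (0,3) (3,0)
  WR@(3,2): attacks (3,3) (3,4) (3,5) (3,1) (3,0) (4,2) (5,2) (2,2) (1,2) (0,2)
  WR@(4,5): attacks (4,4) (4,3) (4,2) (4,1) (4,0) (5,5) (3,5) (2,5) (1,5) (0,5) [ray(1,0) blocked at (5,5)]
W attacks (3,5): yes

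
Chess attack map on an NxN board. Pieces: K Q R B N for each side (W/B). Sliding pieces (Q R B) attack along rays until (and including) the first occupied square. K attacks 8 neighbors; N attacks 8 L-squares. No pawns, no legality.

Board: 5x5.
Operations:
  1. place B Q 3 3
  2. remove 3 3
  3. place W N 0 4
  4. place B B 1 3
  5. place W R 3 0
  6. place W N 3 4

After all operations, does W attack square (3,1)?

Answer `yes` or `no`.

Op 1: place BQ@(3,3)
Op 2: remove (3,3)
Op 3: place WN@(0,4)
Op 4: place BB@(1,3)
Op 5: place WR@(3,0)
Op 6: place WN@(3,4)
Per-piece attacks for W:
  WN@(0,4): attacks (1,2) (2,3)
  WR@(3,0): attacks (3,1) (3,2) (3,3) (3,4) (4,0) (2,0) (1,0) (0,0) [ray(0,1) blocked at (3,4)]
  WN@(3,4): attacks (4,2) (2,2) (1,3)
W attacks (3,1): yes

Answer: yes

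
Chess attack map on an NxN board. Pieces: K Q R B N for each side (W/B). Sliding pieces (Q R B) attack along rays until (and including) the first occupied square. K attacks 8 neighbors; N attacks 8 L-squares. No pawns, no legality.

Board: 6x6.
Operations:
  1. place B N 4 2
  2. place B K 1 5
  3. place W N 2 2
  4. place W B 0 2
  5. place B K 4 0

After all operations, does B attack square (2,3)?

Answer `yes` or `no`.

Answer: yes

Derivation:
Op 1: place BN@(4,2)
Op 2: place BK@(1,5)
Op 3: place WN@(2,2)
Op 4: place WB@(0,2)
Op 5: place BK@(4,0)
Per-piece attacks for B:
  BK@(1,5): attacks (1,4) (2,5) (0,5) (2,4) (0,4)
  BK@(4,0): attacks (4,1) (5,0) (3,0) (5,1) (3,1)
  BN@(4,2): attacks (5,4) (3,4) (2,3) (5,0) (3,0) (2,1)
B attacks (2,3): yes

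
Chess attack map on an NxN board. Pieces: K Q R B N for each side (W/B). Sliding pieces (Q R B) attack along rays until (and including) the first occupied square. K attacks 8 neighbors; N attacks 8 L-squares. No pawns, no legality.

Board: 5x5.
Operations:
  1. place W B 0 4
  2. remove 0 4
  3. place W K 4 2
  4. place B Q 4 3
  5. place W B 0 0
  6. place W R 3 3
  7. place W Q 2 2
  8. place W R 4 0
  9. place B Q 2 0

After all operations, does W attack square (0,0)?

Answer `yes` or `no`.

Op 1: place WB@(0,4)
Op 2: remove (0,4)
Op 3: place WK@(4,2)
Op 4: place BQ@(4,3)
Op 5: place WB@(0,0)
Op 6: place WR@(3,3)
Op 7: place WQ@(2,2)
Op 8: place WR@(4,0)
Op 9: place BQ@(2,0)
Per-piece attacks for W:
  WB@(0,0): attacks (1,1) (2,2) [ray(1,1) blocked at (2,2)]
  WQ@(2,2): attacks (2,3) (2,4) (2,1) (2,0) (3,2) (4,2) (1,2) (0,2) (3,3) (3,1) (4,0) (1,3) (0,4) (1,1) (0,0) [ray(0,-1) blocked at (2,0); ray(1,0) blocked at (4,2); ray(1,1) blocked at (3,3); ray(1,-1) blocked at (4,0); ray(-1,-1) blocked at (0,0)]
  WR@(3,3): attacks (3,4) (3,2) (3,1) (3,0) (4,3) (2,3) (1,3) (0,3) [ray(1,0) blocked at (4,3)]
  WR@(4,0): attacks (4,1) (4,2) (3,0) (2,0) [ray(0,1) blocked at (4,2); ray(-1,0) blocked at (2,0)]
  WK@(4,2): attacks (4,3) (4,1) (3,2) (3,3) (3,1)
W attacks (0,0): yes

Answer: yes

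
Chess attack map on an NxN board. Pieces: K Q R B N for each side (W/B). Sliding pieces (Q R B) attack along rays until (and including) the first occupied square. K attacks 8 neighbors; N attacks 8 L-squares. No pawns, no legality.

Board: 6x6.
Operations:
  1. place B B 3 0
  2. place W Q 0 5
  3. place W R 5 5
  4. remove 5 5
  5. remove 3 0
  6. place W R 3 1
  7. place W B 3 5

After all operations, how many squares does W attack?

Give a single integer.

Answer: 23

Derivation:
Op 1: place BB@(3,0)
Op 2: place WQ@(0,5)
Op 3: place WR@(5,5)
Op 4: remove (5,5)
Op 5: remove (3,0)
Op 6: place WR@(3,1)
Op 7: place WB@(3,5)
Per-piece attacks for W:
  WQ@(0,5): attacks (0,4) (0,3) (0,2) (0,1) (0,0) (1,5) (2,5) (3,5) (1,4) (2,3) (3,2) (4,1) (5,0) [ray(1,0) blocked at (3,5)]
  WR@(3,1): attacks (3,2) (3,3) (3,4) (3,5) (3,0) (4,1) (5,1) (2,1) (1,1) (0,1) [ray(0,1) blocked at (3,5)]
  WB@(3,5): attacks (4,4) (5,3) (2,4) (1,3) (0,2)
Union (23 distinct): (0,0) (0,1) (0,2) (0,3) (0,4) (1,1) (1,3) (1,4) (1,5) (2,1) (2,3) (2,4) (2,5) (3,0) (3,2) (3,3) (3,4) (3,5) (4,1) (4,4) (5,0) (5,1) (5,3)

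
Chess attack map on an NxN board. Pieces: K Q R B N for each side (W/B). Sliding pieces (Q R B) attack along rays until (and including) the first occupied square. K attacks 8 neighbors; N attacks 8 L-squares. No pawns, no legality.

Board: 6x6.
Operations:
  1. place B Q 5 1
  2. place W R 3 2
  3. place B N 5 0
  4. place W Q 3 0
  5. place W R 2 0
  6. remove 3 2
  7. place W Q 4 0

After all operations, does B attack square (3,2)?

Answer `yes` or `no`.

Op 1: place BQ@(5,1)
Op 2: place WR@(3,2)
Op 3: place BN@(5,0)
Op 4: place WQ@(3,0)
Op 5: place WR@(2,0)
Op 6: remove (3,2)
Op 7: place WQ@(4,0)
Per-piece attacks for B:
  BN@(5,0): attacks (4,2) (3,1)
  BQ@(5,1): attacks (5,2) (5,3) (5,4) (5,5) (5,0) (4,1) (3,1) (2,1) (1,1) (0,1) (4,2) (3,3) (2,4) (1,5) (4,0) [ray(0,-1) blocked at (5,0); ray(-1,-1) blocked at (4,0)]
B attacks (3,2): no

Answer: no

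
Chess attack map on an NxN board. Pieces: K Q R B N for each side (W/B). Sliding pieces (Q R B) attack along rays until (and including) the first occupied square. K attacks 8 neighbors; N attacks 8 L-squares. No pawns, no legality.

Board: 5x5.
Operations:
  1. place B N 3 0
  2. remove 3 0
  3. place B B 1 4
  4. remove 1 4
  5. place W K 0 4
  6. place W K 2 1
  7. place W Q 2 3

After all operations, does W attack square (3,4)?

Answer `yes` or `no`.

Op 1: place BN@(3,0)
Op 2: remove (3,0)
Op 3: place BB@(1,4)
Op 4: remove (1,4)
Op 5: place WK@(0,4)
Op 6: place WK@(2,1)
Op 7: place WQ@(2,3)
Per-piece attacks for W:
  WK@(0,4): attacks (0,3) (1,4) (1,3)
  WK@(2,1): attacks (2,2) (2,0) (3,1) (1,1) (3,2) (3,0) (1,2) (1,0)
  WQ@(2,3): attacks (2,4) (2,2) (2,1) (3,3) (4,3) (1,3) (0,3) (3,4) (3,2) (4,1) (1,4) (1,2) (0,1) [ray(0,-1) blocked at (2,1)]
W attacks (3,4): yes

Answer: yes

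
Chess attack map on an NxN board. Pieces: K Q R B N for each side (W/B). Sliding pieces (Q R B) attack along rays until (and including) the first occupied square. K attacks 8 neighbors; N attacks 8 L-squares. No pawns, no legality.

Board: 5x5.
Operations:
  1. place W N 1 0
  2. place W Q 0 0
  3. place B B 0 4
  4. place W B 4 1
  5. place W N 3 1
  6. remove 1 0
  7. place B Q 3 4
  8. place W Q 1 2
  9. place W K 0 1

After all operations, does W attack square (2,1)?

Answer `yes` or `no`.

Answer: yes

Derivation:
Op 1: place WN@(1,0)
Op 2: place WQ@(0,0)
Op 3: place BB@(0,4)
Op 4: place WB@(4,1)
Op 5: place WN@(3,1)
Op 6: remove (1,0)
Op 7: place BQ@(3,4)
Op 8: place WQ@(1,2)
Op 9: place WK@(0,1)
Per-piece attacks for W:
  WQ@(0,0): attacks (0,1) (1,0) (2,0) (3,0) (4,0) (1,1) (2,2) (3,3) (4,4) [ray(0,1) blocked at (0,1)]
  WK@(0,1): attacks (0,2) (0,0) (1,1) (1,2) (1,0)
  WQ@(1,2): attacks (1,3) (1,4) (1,1) (1,0) (2,2) (3,2) (4,2) (0,2) (2,3) (3,4) (2,1) (3,0) (0,3) (0,1) [ray(1,1) blocked at (3,4); ray(-1,-1) blocked at (0,1)]
  WN@(3,1): attacks (4,3) (2,3) (1,2) (1,0)
  WB@(4,1): attacks (3,2) (2,3) (1,4) (3,0)
W attacks (2,1): yes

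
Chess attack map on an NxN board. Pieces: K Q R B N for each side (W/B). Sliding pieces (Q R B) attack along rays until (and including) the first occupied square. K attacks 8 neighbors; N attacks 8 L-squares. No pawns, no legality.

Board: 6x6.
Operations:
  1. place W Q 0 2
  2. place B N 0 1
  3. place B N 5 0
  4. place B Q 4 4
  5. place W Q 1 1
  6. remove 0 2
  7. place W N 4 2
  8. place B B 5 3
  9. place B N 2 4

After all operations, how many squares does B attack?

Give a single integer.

Answer: 20

Derivation:
Op 1: place WQ@(0,2)
Op 2: place BN@(0,1)
Op 3: place BN@(5,0)
Op 4: place BQ@(4,4)
Op 5: place WQ@(1,1)
Op 6: remove (0,2)
Op 7: place WN@(4,2)
Op 8: place BB@(5,3)
Op 9: place BN@(2,4)
Per-piece attacks for B:
  BN@(0,1): attacks (1,3) (2,2) (2,0)
  BN@(2,4): attacks (4,5) (0,5) (3,2) (4,3) (1,2) (0,3)
  BQ@(4,4): attacks (4,5) (4,3) (4,2) (5,4) (3,4) (2,4) (5,5) (5,3) (3,5) (3,3) (2,2) (1,1) [ray(0,-1) blocked at (4,2); ray(-1,0) blocked at (2,4); ray(1,-1) blocked at (5,3); ray(-1,-1) blocked at (1,1)]
  BN@(5,0): attacks (4,2) (3,1)
  BB@(5,3): attacks (4,4) (4,2) [ray(-1,1) blocked at (4,4); ray(-1,-1) blocked at (4,2)]
Union (20 distinct): (0,3) (0,5) (1,1) (1,2) (1,3) (2,0) (2,2) (2,4) (3,1) (3,2) (3,3) (3,4) (3,5) (4,2) (4,3) (4,4) (4,5) (5,3) (5,4) (5,5)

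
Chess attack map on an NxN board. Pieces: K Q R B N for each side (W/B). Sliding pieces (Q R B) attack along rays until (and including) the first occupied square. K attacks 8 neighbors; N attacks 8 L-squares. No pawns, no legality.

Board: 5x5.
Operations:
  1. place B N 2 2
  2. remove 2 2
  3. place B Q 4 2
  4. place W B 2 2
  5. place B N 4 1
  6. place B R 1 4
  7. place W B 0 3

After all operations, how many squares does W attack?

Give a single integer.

Answer: 12

Derivation:
Op 1: place BN@(2,2)
Op 2: remove (2,2)
Op 3: place BQ@(4,2)
Op 4: place WB@(2,2)
Op 5: place BN@(4,1)
Op 6: place BR@(1,4)
Op 7: place WB@(0,3)
Per-piece attacks for W:
  WB@(0,3): attacks (1,4) (1,2) (2,1) (3,0) [ray(1,1) blocked at (1,4)]
  WB@(2,2): attacks (3,3) (4,4) (3,1) (4,0) (1,3) (0,4) (1,1) (0,0)
Union (12 distinct): (0,0) (0,4) (1,1) (1,2) (1,3) (1,4) (2,1) (3,0) (3,1) (3,3) (4,0) (4,4)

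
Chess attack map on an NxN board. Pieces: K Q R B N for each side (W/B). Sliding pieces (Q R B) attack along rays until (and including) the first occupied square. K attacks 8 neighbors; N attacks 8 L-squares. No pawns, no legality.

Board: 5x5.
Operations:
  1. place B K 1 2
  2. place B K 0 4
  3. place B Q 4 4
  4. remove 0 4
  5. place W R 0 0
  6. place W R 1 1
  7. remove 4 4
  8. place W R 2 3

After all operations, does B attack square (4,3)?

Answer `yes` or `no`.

Op 1: place BK@(1,2)
Op 2: place BK@(0,4)
Op 3: place BQ@(4,4)
Op 4: remove (0,4)
Op 5: place WR@(0,0)
Op 6: place WR@(1,1)
Op 7: remove (4,4)
Op 8: place WR@(2,3)
Per-piece attacks for B:
  BK@(1,2): attacks (1,3) (1,1) (2,2) (0,2) (2,3) (2,1) (0,3) (0,1)
B attacks (4,3): no

Answer: no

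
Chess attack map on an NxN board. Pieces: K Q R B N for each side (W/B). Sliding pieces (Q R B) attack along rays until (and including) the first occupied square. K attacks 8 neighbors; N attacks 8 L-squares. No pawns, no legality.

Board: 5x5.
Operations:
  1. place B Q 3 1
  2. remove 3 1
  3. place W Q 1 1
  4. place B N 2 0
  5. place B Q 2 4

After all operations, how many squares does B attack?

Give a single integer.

Op 1: place BQ@(3,1)
Op 2: remove (3,1)
Op 3: place WQ@(1,1)
Op 4: place BN@(2,0)
Op 5: place BQ@(2,4)
Per-piece attacks for B:
  BN@(2,0): attacks (3,2) (4,1) (1,2) (0,1)
  BQ@(2,4): attacks (2,3) (2,2) (2,1) (2,0) (3,4) (4,4) (1,4) (0,4) (3,3) (4,2) (1,3) (0,2) [ray(0,-1) blocked at (2,0)]
Union (16 distinct): (0,1) (0,2) (0,4) (1,2) (1,3) (1,4) (2,0) (2,1) (2,2) (2,3) (3,2) (3,3) (3,4) (4,1) (4,2) (4,4)

Answer: 16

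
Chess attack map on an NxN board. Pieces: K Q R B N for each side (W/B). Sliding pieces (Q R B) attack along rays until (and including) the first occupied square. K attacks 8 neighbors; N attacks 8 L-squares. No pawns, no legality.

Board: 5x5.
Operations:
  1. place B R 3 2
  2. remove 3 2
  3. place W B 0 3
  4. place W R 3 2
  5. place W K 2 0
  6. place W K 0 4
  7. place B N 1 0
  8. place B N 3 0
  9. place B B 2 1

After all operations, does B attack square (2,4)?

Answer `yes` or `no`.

Op 1: place BR@(3,2)
Op 2: remove (3,2)
Op 3: place WB@(0,3)
Op 4: place WR@(3,2)
Op 5: place WK@(2,0)
Op 6: place WK@(0,4)
Op 7: place BN@(1,0)
Op 8: place BN@(3,0)
Op 9: place BB@(2,1)
Per-piece attacks for B:
  BN@(1,0): attacks (2,2) (3,1) (0,2)
  BB@(2,1): attacks (3,2) (3,0) (1,2) (0,3) (1,0) [ray(1,1) blocked at (3,2); ray(1,-1) blocked at (3,0); ray(-1,1) blocked at (0,3); ray(-1,-1) blocked at (1,0)]
  BN@(3,0): attacks (4,2) (2,2) (1,1)
B attacks (2,4): no

Answer: no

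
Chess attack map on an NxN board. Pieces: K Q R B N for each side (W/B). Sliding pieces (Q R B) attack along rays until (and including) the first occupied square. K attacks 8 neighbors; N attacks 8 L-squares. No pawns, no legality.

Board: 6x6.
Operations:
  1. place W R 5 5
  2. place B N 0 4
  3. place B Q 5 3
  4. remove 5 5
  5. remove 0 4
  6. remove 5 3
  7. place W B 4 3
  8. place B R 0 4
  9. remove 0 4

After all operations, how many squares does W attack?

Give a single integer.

Op 1: place WR@(5,5)
Op 2: place BN@(0,4)
Op 3: place BQ@(5,3)
Op 4: remove (5,5)
Op 5: remove (0,4)
Op 6: remove (5,3)
Op 7: place WB@(4,3)
Op 8: place BR@(0,4)
Op 9: remove (0,4)
Per-piece attacks for W:
  WB@(4,3): attacks (5,4) (5,2) (3,4) (2,5) (3,2) (2,1) (1,0)
Union (7 distinct): (1,0) (2,1) (2,5) (3,2) (3,4) (5,2) (5,4)

Answer: 7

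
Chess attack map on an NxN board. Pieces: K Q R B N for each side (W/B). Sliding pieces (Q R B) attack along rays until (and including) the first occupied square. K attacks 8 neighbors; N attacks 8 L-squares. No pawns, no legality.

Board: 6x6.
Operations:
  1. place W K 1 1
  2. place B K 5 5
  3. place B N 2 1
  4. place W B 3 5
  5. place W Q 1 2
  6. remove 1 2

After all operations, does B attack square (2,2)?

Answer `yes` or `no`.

Op 1: place WK@(1,1)
Op 2: place BK@(5,5)
Op 3: place BN@(2,1)
Op 4: place WB@(3,5)
Op 5: place WQ@(1,2)
Op 6: remove (1,2)
Per-piece attacks for B:
  BN@(2,1): attacks (3,3) (4,2) (1,3) (0,2) (4,0) (0,0)
  BK@(5,5): attacks (5,4) (4,5) (4,4)
B attacks (2,2): no

Answer: no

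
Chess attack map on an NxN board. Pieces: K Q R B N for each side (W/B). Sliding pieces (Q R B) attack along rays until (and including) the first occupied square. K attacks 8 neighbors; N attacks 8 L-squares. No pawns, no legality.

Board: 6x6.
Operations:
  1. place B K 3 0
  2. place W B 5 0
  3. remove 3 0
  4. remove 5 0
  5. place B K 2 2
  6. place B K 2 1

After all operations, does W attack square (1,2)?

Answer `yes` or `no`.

Op 1: place BK@(3,0)
Op 2: place WB@(5,0)
Op 3: remove (3,0)
Op 4: remove (5,0)
Op 5: place BK@(2,2)
Op 6: place BK@(2,1)
Per-piece attacks for W:
W attacks (1,2): no

Answer: no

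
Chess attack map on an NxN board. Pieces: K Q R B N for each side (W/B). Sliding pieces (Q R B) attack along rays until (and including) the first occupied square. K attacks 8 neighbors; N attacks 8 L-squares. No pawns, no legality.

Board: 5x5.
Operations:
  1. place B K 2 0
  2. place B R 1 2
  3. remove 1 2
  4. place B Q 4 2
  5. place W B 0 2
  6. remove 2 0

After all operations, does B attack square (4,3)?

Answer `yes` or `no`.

Answer: yes

Derivation:
Op 1: place BK@(2,0)
Op 2: place BR@(1,2)
Op 3: remove (1,2)
Op 4: place BQ@(4,2)
Op 5: place WB@(0,2)
Op 6: remove (2,0)
Per-piece attacks for B:
  BQ@(4,2): attacks (4,3) (4,4) (4,1) (4,0) (3,2) (2,2) (1,2) (0,2) (3,3) (2,4) (3,1) (2,0) [ray(-1,0) blocked at (0,2)]
B attacks (4,3): yes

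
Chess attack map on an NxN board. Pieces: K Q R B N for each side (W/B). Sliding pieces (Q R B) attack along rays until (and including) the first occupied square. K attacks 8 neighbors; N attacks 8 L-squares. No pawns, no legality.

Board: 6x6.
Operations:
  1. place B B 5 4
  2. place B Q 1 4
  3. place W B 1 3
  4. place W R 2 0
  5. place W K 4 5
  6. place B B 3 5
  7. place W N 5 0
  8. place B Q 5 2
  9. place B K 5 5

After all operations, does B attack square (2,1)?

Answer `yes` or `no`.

Answer: yes

Derivation:
Op 1: place BB@(5,4)
Op 2: place BQ@(1,4)
Op 3: place WB@(1,3)
Op 4: place WR@(2,0)
Op 5: place WK@(4,5)
Op 6: place BB@(3,5)
Op 7: place WN@(5,0)
Op 8: place BQ@(5,2)
Op 9: place BK@(5,5)
Per-piece attacks for B:
  BQ@(1,4): attacks (1,5) (1,3) (2,4) (3,4) (4,4) (5,4) (0,4) (2,5) (2,3) (3,2) (4,1) (5,0) (0,5) (0,3) [ray(0,-1) blocked at (1,3); ray(1,0) blocked at (5,4); ray(1,-1) blocked at (5,0)]
  BB@(3,5): attacks (4,4) (5,3) (2,4) (1,3) [ray(-1,-1) blocked at (1,3)]
  BQ@(5,2): attacks (5,3) (5,4) (5,1) (5,0) (4,2) (3,2) (2,2) (1,2) (0,2) (4,3) (3,4) (2,5) (4,1) (3,0) [ray(0,1) blocked at (5,4); ray(0,-1) blocked at (5,0)]
  BB@(5,4): attacks (4,5) (4,3) (3,2) (2,1) (1,0) [ray(-1,1) blocked at (4,5)]
  BK@(5,5): attacks (5,4) (4,5) (4,4)
B attacks (2,1): yes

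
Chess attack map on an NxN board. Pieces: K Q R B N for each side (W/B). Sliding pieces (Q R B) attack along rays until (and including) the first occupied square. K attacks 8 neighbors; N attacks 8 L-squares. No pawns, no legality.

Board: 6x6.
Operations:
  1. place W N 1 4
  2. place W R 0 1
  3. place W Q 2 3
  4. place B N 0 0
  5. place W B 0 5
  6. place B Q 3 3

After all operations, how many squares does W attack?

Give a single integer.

Answer: 24

Derivation:
Op 1: place WN@(1,4)
Op 2: place WR@(0,1)
Op 3: place WQ@(2,3)
Op 4: place BN@(0,0)
Op 5: place WB@(0,5)
Op 6: place BQ@(3,3)
Per-piece attacks for W:
  WR@(0,1): attacks (0,2) (0,3) (0,4) (0,5) (0,0) (1,1) (2,1) (3,1) (4,1) (5,1) [ray(0,1) blocked at (0,5); ray(0,-1) blocked at (0,0)]
  WB@(0,5): attacks (1,4) [ray(1,-1) blocked at (1,4)]
  WN@(1,4): attacks (3,5) (2,2) (3,3) (0,2)
  WQ@(2,3): attacks (2,4) (2,5) (2,2) (2,1) (2,0) (3,3) (1,3) (0,3) (3,4) (4,5) (3,2) (4,1) (5,0) (1,4) (1,2) (0,1) [ray(1,0) blocked at (3,3); ray(-1,1) blocked at (1,4); ray(-1,-1) blocked at (0,1)]
Union (24 distinct): (0,0) (0,1) (0,2) (0,3) (0,4) (0,5) (1,1) (1,2) (1,3) (1,4) (2,0) (2,1) (2,2) (2,4) (2,5) (3,1) (3,2) (3,3) (3,4) (3,5) (4,1) (4,5) (5,0) (5,1)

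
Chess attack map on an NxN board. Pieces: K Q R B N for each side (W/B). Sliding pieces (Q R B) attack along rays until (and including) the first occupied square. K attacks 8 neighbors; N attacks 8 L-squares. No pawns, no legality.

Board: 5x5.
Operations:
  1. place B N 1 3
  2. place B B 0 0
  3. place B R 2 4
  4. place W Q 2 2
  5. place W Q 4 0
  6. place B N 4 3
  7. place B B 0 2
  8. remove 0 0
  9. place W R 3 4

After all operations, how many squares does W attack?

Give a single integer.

Op 1: place BN@(1,3)
Op 2: place BB@(0,0)
Op 3: place BR@(2,4)
Op 4: place WQ@(2,2)
Op 5: place WQ@(4,0)
Op 6: place BN@(4,3)
Op 7: place BB@(0,2)
Op 8: remove (0,0)
Op 9: place WR@(3,4)
Per-piece attacks for W:
  WQ@(2,2): attacks (2,3) (2,4) (2,1) (2,0) (3,2) (4,2) (1,2) (0,2) (3,3) (4,4) (3,1) (4,0) (1,3) (1,1) (0,0) [ray(0,1) blocked at (2,4); ray(-1,0) blocked at (0,2); ray(1,-1) blocked at (4,0); ray(-1,1) blocked at (1,3)]
  WR@(3,4): attacks (3,3) (3,2) (3,1) (3,0) (4,4) (2,4) [ray(-1,0) blocked at (2,4)]
  WQ@(4,0): attacks (4,1) (4,2) (4,3) (3,0) (2,0) (1,0) (0,0) (3,1) (2,2) [ray(0,1) blocked at (4,3); ray(-1,1) blocked at (2,2)]
Union (20 distinct): (0,0) (0,2) (1,0) (1,1) (1,2) (1,3) (2,0) (2,1) (2,2) (2,3) (2,4) (3,0) (3,1) (3,2) (3,3) (4,0) (4,1) (4,2) (4,3) (4,4)

Answer: 20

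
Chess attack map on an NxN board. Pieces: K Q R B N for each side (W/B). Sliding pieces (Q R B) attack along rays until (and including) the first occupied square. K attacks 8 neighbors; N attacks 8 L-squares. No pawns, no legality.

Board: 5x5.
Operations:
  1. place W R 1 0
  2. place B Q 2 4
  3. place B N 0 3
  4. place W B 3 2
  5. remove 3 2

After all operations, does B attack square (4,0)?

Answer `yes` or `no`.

Op 1: place WR@(1,0)
Op 2: place BQ@(2,4)
Op 3: place BN@(0,3)
Op 4: place WB@(3,2)
Op 5: remove (3,2)
Per-piece attacks for B:
  BN@(0,3): attacks (2,4) (1,1) (2,2)
  BQ@(2,4): attacks (2,3) (2,2) (2,1) (2,0) (3,4) (4,4) (1,4) (0,4) (3,3) (4,2) (1,3) (0,2)
B attacks (4,0): no

Answer: no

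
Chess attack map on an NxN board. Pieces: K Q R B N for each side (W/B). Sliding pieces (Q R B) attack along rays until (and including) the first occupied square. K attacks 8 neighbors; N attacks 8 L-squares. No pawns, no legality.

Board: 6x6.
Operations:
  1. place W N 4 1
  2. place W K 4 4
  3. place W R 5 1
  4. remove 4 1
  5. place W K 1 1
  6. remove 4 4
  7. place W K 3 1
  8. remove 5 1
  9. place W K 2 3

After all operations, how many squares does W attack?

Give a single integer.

Answer: 18

Derivation:
Op 1: place WN@(4,1)
Op 2: place WK@(4,4)
Op 3: place WR@(5,1)
Op 4: remove (4,1)
Op 5: place WK@(1,1)
Op 6: remove (4,4)
Op 7: place WK@(3,1)
Op 8: remove (5,1)
Op 9: place WK@(2,3)
Per-piece attacks for W:
  WK@(1,1): attacks (1,2) (1,0) (2,1) (0,1) (2,2) (2,0) (0,2) (0,0)
  WK@(2,3): attacks (2,4) (2,2) (3,3) (1,3) (3,4) (3,2) (1,4) (1,2)
  WK@(3,1): attacks (3,2) (3,0) (4,1) (2,1) (4,2) (4,0) (2,2) (2,0)
Union (18 distinct): (0,0) (0,1) (0,2) (1,0) (1,2) (1,3) (1,4) (2,0) (2,1) (2,2) (2,4) (3,0) (3,2) (3,3) (3,4) (4,0) (4,1) (4,2)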